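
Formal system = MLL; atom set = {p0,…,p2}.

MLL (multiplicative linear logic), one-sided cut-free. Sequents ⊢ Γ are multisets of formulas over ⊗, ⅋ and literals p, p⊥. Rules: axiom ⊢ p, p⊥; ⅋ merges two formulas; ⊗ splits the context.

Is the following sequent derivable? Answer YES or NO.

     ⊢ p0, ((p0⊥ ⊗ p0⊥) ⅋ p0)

Derivation trace:
[⅋]  ⊢ p0, ((p0⊥ ⊗ p0⊥) ⅋ p0)
  [⊗]  ⊢ p0, p0, (p0⊥ ⊗ p0⊥)
    [Ax]  ⊢ p0, p0⊥
    [Ax]  ⊢ p0, p0⊥

Result: YES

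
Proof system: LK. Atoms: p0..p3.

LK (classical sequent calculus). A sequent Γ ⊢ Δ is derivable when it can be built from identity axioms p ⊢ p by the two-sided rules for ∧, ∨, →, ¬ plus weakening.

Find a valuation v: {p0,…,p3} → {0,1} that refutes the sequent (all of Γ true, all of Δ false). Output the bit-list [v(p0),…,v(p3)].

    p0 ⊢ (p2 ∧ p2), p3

Search for a countermodel by truth-table:
  v=0000: Γ:[p0=F] Δ:[(p2 ∧ p2)=F, p3=F] refutes=False
  v=0001: Γ:[p0=F] Δ:[(p2 ∧ p2)=F, p3=T] refutes=False
  v=0010: Γ:[p0=F] Δ:[(p2 ∧ p2)=T, p3=F] refutes=False
  v=0011: Γ:[p0=F] Δ:[(p2 ∧ p2)=T, p3=T] refutes=False
  v=0100: Γ:[p0=F] Δ:[(p2 ∧ p2)=F, p3=F] refutes=False
  v=0101: Γ:[p0=F] Δ:[(p2 ∧ p2)=F, p3=T] refutes=False
  v=0110: Γ:[p0=F] Δ:[(p2 ∧ p2)=T, p3=F] refutes=False
  v=0111: Γ:[p0=F] Δ:[(p2 ∧ p2)=T, p3=T] refutes=False
  v=1000: Γ:[p0=T] Δ:[(p2 ∧ p2)=F, p3=F] refutes=True  ← countermodel

Result: [1, 0, 0, 0]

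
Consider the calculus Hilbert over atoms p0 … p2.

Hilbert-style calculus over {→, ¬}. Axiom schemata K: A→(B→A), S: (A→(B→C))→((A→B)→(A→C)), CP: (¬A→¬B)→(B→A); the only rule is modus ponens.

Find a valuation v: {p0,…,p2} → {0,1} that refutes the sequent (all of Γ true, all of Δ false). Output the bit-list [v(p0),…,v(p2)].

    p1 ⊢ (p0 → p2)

Search for a countermodel by truth-table:
  v=000: Γ:[p1=F] Δ:[(p0 → p2)=T] refutes=False
  v=001: Γ:[p1=F] Δ:[(p0 → p2)=T] refutes=False
  v=010: Γ:[p1=T] Δ:[(p0 → p2)=T] refutes=False
  v=011: Γ:[p1=T] Δ:[(p0 → p2)=T] refutes=False
  v=100: Γ:[p1=F] Δ:[(p0 → p2)=F] refutes=False
  v=101: Γ:[p1=F] Δ:[(p0 → p2)=T] refutes=False
  v=110: Γ:[p1=T] Δ:[(p0 → p2)=F] refutes=True  ← countermodel

Result: [1, 1, 0]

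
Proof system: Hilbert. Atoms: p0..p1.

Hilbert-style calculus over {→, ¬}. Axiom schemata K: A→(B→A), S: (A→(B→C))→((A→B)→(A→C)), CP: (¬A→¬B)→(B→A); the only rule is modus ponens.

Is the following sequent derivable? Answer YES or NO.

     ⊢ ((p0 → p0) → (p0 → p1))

Truth-table refutation:
  v=00: Γ:[] Δ:[((p0 → p0) → (p0 → p1))=T] refutes=False
  v=01: Γ:[] Δ:[((p0 → p0) → (p0 → p1))=T] refutes=False
  v=10: Γ:[] Δ:[((p0 → p0) → (p0 → p1))=F] refutes=True  ← countermodel

Result: NO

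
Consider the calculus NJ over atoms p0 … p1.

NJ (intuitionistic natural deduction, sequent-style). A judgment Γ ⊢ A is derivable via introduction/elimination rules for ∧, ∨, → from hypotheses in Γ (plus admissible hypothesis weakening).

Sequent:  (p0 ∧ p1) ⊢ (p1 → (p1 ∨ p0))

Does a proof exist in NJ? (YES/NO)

Proof tree:
[→I] (p0 ∧ p1) ⊢ (p1 → (p1 ∨ p0))
  [∨I₁] p1, (p0 ∧ p1) ⊢ (p1 ∨ p0)
    [Wk] p1, (p0 ∧ p1) ⊢ p1
      [Ax] p1 ⊢ p1

Result: YES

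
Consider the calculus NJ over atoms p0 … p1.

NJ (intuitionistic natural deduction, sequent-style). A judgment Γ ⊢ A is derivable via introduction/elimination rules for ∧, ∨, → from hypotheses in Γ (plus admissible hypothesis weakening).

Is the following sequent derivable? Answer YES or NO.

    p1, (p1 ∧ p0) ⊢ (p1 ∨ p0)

Derivation (root first):
[Wk] p1, (p1 ∧ p0) ⊢ (p1 ∨ p0)
  [∨I₁] p1 ⊢ (p1 ∨ p0)
    [Ax] p1 ⊢ p1

Result: YES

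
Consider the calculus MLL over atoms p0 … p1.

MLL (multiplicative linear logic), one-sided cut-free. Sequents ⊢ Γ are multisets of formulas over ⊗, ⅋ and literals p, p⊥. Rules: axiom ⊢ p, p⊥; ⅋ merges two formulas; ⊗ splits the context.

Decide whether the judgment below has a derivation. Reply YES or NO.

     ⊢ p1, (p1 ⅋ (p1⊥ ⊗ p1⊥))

Proof tree:
[⅋]  ⊢ p1, (p1 ⅋ (p1⊥ ⊗ p1⊥))
  [⊗]  ⊢ p1, p1, (p1⊥ ⊗ p1⊥)
    [Ax]  ⊢ p1, p1⊥
    [Ax]  ⊢ p1, p1⊥

Result: YES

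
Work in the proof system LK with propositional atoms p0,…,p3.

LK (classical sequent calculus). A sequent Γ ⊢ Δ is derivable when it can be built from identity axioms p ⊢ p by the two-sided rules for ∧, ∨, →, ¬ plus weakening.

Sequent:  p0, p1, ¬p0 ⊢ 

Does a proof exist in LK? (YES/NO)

Proof tree:
[¬L] p0, p1, ¬p0 ⊢ 
  [WL] p0, p1 ⊢ p0
    [Ax] p0 ⊢ p0

Result: YES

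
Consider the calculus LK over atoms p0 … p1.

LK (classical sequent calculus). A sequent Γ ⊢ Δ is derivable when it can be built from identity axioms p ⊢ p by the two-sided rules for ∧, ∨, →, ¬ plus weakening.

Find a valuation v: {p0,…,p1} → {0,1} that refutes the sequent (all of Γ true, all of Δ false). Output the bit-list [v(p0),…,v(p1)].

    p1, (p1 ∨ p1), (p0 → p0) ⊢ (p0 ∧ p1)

Search for a countermodel by truth-table:
  v=00: Γ:[p1=F, (p1 ∨ p1)=F, (p0 → p0)=T] Δ:[(p0 ∧ p1)=F] refutes=False
  v=01: Γ:[p1=T, (p1 ∨ p1)=T, (p0 → p0)=T] Δ:[(p0 ∧ p1)=F] refutes=True  ← countermodel

Result: [0, 1]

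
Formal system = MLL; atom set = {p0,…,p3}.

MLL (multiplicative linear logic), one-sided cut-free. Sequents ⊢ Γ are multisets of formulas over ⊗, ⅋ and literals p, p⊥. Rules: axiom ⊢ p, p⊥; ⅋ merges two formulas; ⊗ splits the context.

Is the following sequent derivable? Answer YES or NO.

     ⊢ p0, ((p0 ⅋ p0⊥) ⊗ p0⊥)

Derivation (root first):
[⊗]  ⊢ p0, ((p0 ⅋ p0⊥) ⊗ p0⊥)
  [⅋]  ⊢ (p0 ⅋ p0⊥)
    [Ax]  ⊢ p0, p0⊥
  [Ax]  ⊢ p0, p0⊥

Result: YES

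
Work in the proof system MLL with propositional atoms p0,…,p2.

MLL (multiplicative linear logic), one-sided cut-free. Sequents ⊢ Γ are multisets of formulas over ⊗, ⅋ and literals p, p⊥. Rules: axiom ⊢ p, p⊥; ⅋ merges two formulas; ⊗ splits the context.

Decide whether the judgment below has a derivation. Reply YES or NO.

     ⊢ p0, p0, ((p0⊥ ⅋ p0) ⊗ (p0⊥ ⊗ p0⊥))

Derivation trace:
[⊗]  ⊢ p0, p0, ((p0⊥ ⅋ p0) ⊗ (p0⊥ ⊗ p0⊥))
  [⅋]  ⊢ (p0⊥ ⅋ p0)
    [Ax]  ⊢ p0, p0⊥
  [⊗]  ⊢ p0, p0, (p0⊥ ⊗ p0⊥)
    [Ax]  ⊢ p0, p0⊥
    [Ax]  ⊢ p0, p0⊥

Result: YES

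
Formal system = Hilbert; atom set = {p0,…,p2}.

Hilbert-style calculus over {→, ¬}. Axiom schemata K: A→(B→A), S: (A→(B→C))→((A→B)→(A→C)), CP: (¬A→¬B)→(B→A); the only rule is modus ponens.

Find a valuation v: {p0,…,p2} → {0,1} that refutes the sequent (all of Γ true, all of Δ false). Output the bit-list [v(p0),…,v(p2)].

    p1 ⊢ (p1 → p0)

Search for a countermodel by truth-table:
  v=000: Γ:[p1=F] Δ:[(p1 → p0)=T] refutes=False
  v=001: Γ:[p1=F] Δ:[(p1 → p0)=T] refutes=False
  v=010: Γ:[p1=T] Δ:[(p1 → p0)=F] refutes=True  ← countermodel

Result: [0, 1, 0]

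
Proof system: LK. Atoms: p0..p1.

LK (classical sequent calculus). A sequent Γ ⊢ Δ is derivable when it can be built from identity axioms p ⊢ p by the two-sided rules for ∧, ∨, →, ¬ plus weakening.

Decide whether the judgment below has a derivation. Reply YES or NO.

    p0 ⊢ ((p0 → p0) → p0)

Derivation (root first):
[→R] p0 ⊢ ((p0 → p0) → p0)
  [→L] p0, (p0 → p0) ⊢ p0
    [WR] p0 ⊢ p0, p0
      [Ax] p0 ⊢ p0
    [Ax] p0 ⊢ p0

Result: YES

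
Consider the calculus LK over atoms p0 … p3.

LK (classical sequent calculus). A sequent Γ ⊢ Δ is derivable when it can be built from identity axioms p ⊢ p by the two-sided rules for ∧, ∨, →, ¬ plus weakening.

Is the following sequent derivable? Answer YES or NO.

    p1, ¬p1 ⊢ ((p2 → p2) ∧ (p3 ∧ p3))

Derivation (root first):
[∧R] p1, ¬p1 ⊢ ((p2 → p2) ∧ (p3 ∧ p3))
  [→R]  ⊢ (p2 → p2)
    [Ax] p2 ⊢ p2
  [¬L] p1, ¬p1 ⊢ (p3 ∧ p3)
    [∧R] p1 ⊢ p1, (p3 ∧ p3)
      [WR] p1 ⊢ p1, p3
        [Ax] p1 ⊢ p1
      [WR] p1 ⊢ p1, p3
        [Ax] p1 ⊢ p1

Result: YES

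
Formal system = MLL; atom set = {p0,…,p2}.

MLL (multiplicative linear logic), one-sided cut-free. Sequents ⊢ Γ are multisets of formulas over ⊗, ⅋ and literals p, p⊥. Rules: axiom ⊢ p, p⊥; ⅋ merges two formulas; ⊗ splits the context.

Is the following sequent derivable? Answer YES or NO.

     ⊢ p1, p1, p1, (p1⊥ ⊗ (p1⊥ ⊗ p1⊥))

Derivation (root first):
[⊗]  ⊢ p1, p1, p1, (p1⊥ ⊗ (p1⊥ ⊗ p1⊥))
  [Ax]  ⊢ p1, p1⊥
  [⊗]  ⊢ p1, p1, (p1⊥ ⊗ p1⊥)
    [Ax]  ⊢ p1, p1⊥
    [Ax]  ⊢ p1, p1⊥

Result: YES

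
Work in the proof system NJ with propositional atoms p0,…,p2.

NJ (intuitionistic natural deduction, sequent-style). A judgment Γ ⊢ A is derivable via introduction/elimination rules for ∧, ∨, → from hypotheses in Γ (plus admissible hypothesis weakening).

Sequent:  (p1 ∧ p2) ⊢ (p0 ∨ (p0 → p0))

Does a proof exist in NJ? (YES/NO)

Derivation (root first):
[Wk] (p1 ∧ p2) ⊢ (p0 ∨ (p0 → p0))
  [∨I₂]  ⊢ (p0 ∨ (p0 → p0))
    [→I]  ⊢ (p0 → p0)
      [Ax] p0 ⊢ p0

Result: YES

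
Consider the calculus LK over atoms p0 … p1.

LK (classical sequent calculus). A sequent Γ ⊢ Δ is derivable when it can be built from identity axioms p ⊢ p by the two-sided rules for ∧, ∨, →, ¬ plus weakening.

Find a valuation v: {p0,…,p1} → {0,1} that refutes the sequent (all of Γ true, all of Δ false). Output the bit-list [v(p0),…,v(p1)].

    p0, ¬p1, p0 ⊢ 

Search for a countermodel by truth-table:
  v=00: Γ:[p0=F, ¬p1=T, p0=F] Δ:[] refutes=False
  v=01: Γ:[p0=F, ¬p1=F, p0=F] Δ:[] refutes=False
  v=10: Γ:[p0=T, ¬p1=T, p0=T] Δ:[] refutes=True  ← countermodel

Result: [1, 0]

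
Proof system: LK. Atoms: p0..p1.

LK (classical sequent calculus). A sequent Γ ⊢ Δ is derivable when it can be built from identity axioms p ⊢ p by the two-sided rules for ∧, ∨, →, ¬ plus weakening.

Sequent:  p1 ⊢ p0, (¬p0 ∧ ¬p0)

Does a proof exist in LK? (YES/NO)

Derivation (root first):
[∧R] p1 ⊢ p0, (¬p0 ∧ ¬p0)
  [¬R] p1 ⊢ p0, ¬p0
    [WL] p0, p1 ⊢ p0
      [Ax] p0 ⊢ p0
  [¬R] p1 ⊢ p0, ¬p0
    [WL] p0, p1 ⊢ p0
      [Ax] p0 ⊢ p0

Result: YES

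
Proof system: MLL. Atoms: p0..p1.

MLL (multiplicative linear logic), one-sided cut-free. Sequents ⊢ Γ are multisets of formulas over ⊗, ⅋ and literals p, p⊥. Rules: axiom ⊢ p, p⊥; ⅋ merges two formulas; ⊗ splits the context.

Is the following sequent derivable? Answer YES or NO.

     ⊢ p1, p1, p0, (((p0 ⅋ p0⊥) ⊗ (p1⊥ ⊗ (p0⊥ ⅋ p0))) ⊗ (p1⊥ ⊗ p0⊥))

Proof tree:
[⊗]  ⊢ p1, p1, p0, (((p0 ⅋ p0⊥) ⊗ (p1⊥ ⊗ (p0⊥ ⅋ p0))) ⊗ (p1⊥ ⊗ p0⊥))
  [⊗]  ⊢ p1, ((p0 ⅋ p0⊥) ⊗ (p1⊥ ⊗ (p0⊥ ⅋ p0)))
    [⅋]  ⊢ (p0 ⅋ p0⊥)
      [Ax]  ⊢ p0, p0⊥
    [⊗]  ⊢ p1, (p1⊥ ⊗ (p0⊥ ⅋ p0))
      [Ax]  ⊢ p1, p1⊥
      [⅋]  ⊢ (p0⊥ ⅋ p0)
        [Ax]  ⊢ p0, p0⊥
  [⊗]  ⊢ p1, p0, (p1⊥ ⊗ p0⊥)
    [Ax]  ⊢ p1, p1⊥
    [Ax]  ⊢ p0, p0⊥

Result: YES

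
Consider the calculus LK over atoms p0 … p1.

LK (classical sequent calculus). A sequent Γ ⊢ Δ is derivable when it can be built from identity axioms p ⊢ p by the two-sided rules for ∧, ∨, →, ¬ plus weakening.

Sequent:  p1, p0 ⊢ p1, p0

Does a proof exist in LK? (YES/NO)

Derivation (root first):
[WR] p1, p0 ⊢ p1, p0
  [WL] p1, p0 ⊢ p1
    [Ax] p1 ⊢ p1

Result: YES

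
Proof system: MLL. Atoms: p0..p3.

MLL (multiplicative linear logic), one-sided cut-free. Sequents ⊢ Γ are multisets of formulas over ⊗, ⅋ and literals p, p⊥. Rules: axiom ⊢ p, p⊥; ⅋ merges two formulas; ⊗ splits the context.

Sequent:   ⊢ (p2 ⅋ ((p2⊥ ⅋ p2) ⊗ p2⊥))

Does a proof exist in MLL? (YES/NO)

Proof tree:
[⅋]  ⊢ (p2 ⅋ ((p2⊥ ⅋ p2) ⊗ p2⊥))
  [⊗]  ⊢ p2, ((p2⊥ ⅋ p2) ⊗ p2⊥)
    [⅋]  ⊢ (p2⊥ ⅋ p2)
      [Ax]  ⊢ p2, p2⊥
    [Ax]  ⊢ p2, p2⊥

Result: YES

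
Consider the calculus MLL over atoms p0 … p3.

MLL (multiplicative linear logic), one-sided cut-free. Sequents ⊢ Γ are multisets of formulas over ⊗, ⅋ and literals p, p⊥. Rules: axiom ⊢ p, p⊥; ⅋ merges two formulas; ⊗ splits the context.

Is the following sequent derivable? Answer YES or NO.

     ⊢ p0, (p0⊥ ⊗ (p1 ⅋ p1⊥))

Proof tree:
[⊗]  ⊢ p0, (p0⊥ ⊗ (p1 ⅋ p1⊥))
  [Ax]  ⊢ p0, p0⊥
  [⅋]  ⊢ (p1 ⅋ p1⊥)
    [Ax]  ⊢ p1, p1⊥

Result: YES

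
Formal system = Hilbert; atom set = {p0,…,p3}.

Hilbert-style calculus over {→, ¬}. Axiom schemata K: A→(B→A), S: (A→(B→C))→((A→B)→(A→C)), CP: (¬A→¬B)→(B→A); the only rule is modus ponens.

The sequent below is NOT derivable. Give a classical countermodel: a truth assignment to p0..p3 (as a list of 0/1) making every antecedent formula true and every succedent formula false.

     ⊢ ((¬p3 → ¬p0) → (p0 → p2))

Truth-table refutation:
  v=0000: Γ:[] Δ:[((¬p3 → ¬p0) → (p0 → p2))=T] refutes=False
  v=0001: Γ:[] Δ:[((¬p3 → ¬p0) → (p0 → p2))=T] refutes=False
  v=0010: Γ:[] Δ:[((¬p3 → ¬p0) → (p0 → p2))=T] refutes=False
  v=0011: Γ:[] Δ:[((¬p3 → ¬p0) → (p0 → p2))=T] refutes=False
  v=0100: Γ:[] Δ:[((¬p3 → ¬p0) → (p0 → p2))=T] refutes=False
  v=0101: Γ:[] Δ:[((¬p3 → ¬p0) → (p0 → p2))=T] refutes=False
  v=0110: Γ:[] Δ:[((¬p3 → ¬p0) → (p0 → p2))=T] refutes=False
  v=0111: Γ:[] Δ:[((¬p3 → ¬p0) → (p0 → p2))=T] refutes=False
  v=1000: Γ:[] Δ:[((¬p3 → ¬p0) → (p0 → p2))=T] refutes=False
  v=1001: Γ:[] Δ:[((¬p3 → ¬p0) → (p0 → p2))=F] refutes=True  ← countermodel

Result: [1, 0, 0, 1]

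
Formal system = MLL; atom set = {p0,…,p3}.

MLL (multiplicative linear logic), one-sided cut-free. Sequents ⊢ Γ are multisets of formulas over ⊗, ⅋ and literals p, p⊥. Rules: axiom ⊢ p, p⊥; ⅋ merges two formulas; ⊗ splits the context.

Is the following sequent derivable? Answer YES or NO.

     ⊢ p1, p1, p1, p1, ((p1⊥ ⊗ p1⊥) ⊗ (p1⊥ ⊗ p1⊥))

Derivation trace:
[⊗]  ⊢ p1, p1, p1, p1, ((p1⊥ ⊗ p1⊥) ⊗ (p1⊥ ⊗ p1⊥))
  [⊗]  ⊢ p1, p1, (p1⊥ ⊗ p1⊥)
    [Ax]  ⊢ p1, p1⊥
    [Ax]  ⊢ p1, p1⊥
  [⊗]  ⊢ p1, p1, (p1⊥ ⊗ p1⊥)
    [Ax]  ⊢ p1, p1⊥
    [Ax]  ⊢ p1, p1⊥

Result: YES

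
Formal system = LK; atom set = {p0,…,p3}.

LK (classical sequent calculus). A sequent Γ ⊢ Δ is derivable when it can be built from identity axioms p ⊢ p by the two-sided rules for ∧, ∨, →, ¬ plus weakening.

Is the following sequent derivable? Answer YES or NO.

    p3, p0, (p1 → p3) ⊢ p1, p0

Proof tree:
[→L] p3, p0, (p1 → p3) ⊢ p1, p0
  [WR] p0, p3 ⊢ p0, p1
    [WL] p0, p3 ⊢ p0
      [Ax] p0 ⊢ p0
  [WR] p0, p3 ⊢ p0, p1
    [WL] p0, p3 ⊢ p0
      [Ax] p0 ⊢ p0

Result: YES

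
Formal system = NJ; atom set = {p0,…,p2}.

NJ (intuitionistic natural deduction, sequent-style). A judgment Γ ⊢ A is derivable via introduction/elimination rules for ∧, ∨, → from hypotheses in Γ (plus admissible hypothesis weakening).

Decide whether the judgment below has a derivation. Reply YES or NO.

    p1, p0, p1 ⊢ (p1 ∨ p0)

Proof tree:
[Wk] p1, p0, p1 ⊢ (p1 ∨ p0)
  [Wk] p1, p0 ⊢ (p1 ∨ p0)
    [∨I₁] p1 ⊢ (p1 ∨ p0)
      [Ax] p1 ⊢ p1

Result: YES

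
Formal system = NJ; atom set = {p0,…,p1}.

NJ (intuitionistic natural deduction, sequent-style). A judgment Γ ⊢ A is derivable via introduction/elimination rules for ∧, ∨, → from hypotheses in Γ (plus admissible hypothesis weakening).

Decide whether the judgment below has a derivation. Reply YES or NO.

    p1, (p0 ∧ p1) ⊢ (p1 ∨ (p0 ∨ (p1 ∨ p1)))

Derivation trace:
[∨I₂] p1, (p0 ∧ p1) ⊢ (p1 ∨ (p0 ∨ (p1 ∨ p1)))
  [∨I₂] p1, (p0 ∧ p1) ⊢ (p0 ∨ (p1 ∨ p1))
    [∨I₂] p1, (p0 ∧ p1) ⊢ (p1 ∨ p1)
      [Wk] p1, (p0 ∧ p1) ⊢ p1
        [Ax] p1 ⊢ p1

Result: YES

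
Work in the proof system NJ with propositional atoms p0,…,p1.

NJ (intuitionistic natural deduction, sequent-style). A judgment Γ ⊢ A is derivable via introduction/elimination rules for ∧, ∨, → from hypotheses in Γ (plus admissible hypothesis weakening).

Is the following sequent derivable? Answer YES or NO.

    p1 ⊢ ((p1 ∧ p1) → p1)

Proof tree:
[→I] p1 ⊢ ((p1 ∧ p1) → p1)
  [Wk] p1, (p1 ∧ p1) ⊢ p1
    [Ax] p1 ⊢ p1

Result: YES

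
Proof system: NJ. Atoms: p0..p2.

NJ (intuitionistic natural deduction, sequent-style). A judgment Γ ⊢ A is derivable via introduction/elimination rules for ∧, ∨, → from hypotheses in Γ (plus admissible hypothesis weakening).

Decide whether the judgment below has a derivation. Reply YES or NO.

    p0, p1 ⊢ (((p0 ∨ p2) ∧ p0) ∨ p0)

Proof tree:
[∨I₁] p0, p1 ⊢ (((p0 ∨ p2) ∧ p0) ∨ p0)
  [Wk] p0, p1 ⊢ ((p0 ∨ p2) ∧ p0)
    [∧I] p0 ⊢ ((p0 ∨ p2) ∧ p0)
      [∨I₁] p0 ⊢ (p0 ∨ p2)
        [Ax] p0 ⊢ p0
      [Ax] p0 ⊢ p0

Result: YES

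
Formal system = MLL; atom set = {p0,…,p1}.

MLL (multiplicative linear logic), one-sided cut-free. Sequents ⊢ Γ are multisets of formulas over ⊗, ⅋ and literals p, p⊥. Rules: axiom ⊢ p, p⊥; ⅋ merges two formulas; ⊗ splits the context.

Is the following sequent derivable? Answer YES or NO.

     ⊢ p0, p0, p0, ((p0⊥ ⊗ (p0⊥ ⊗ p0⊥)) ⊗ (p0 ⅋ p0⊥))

Proof tree:
[⊗]  ⊢ p0, p0, p0, ((p0⊥ ⊗ (p0⊥ ⊗ p0⊥)) ⊗ (p0 ⅋ p0⊥))
  [⊗]  ⊢ p0, p0, p0, (p0⊥ ⊗ (p0⊥ ⊗ p0⊥))
    [Ax]  ⊢ p0, p0⊥
    [⊗]  ⊢ p0, p0, (p0⊥ ⊗ p0⊥)
      [Ax]  ⊢ p0, p0⊥
      [Ax]  ⊢ p0, p0⊥
  [⅋]  ⊢ (p0 ⅋ p0⊥)
    [Ax]  ⊢ p0, p0⊥

Result: YES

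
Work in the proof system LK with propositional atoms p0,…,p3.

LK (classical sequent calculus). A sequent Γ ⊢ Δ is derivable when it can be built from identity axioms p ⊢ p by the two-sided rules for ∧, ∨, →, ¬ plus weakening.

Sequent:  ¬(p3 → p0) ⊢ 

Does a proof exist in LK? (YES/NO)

Truth-table refutation:
  v=0000: Γ:[¬(p3 → p0)=F] Δ:[] refutes=False
  v=0001: Γ:[¬(p3 → p0)=T] Δ:[] refutes=True  ← countermodel

Result: NO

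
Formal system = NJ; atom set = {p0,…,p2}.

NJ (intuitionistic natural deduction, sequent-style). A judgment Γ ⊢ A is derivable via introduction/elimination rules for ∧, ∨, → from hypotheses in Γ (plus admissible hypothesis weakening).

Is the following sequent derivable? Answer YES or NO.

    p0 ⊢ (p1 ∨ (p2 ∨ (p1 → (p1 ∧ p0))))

Derivation trace:
[∨I₂] p0 ⊢ (p1 ∨ (p2 ∨ (p1 → (p1 ∧ p0))))
  [∨I₂] p0 ⊢ (p2 ∨ (p1 → (p1 ∧ p0)))
    [→I] p0 ⊢ (p1 → (p1 ∧ p0))
      [∧I] p1, p0 ⊢ (p1 ∧ p0)
        [Ax] p1 ⊢ p1
        [Ax] p0 ⊢ p0

Result: YES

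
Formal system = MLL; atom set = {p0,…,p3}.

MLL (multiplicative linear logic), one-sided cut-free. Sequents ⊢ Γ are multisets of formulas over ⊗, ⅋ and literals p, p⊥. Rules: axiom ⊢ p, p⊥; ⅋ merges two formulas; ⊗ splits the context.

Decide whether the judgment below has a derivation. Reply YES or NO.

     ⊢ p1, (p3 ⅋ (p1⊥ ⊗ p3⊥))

Proof tree:
[⅋]  ⊢ p1, (p3 ⅋ (p1⊥ ⊗ p3⊥))
  [⊗]  ⊢ p1, p3, (p1⊥ ⊗ p3⊥)
    [Ax]  ⊢ p1, p1⊥
    [Ax]  ⊢ p3, p3⊥

Result: YES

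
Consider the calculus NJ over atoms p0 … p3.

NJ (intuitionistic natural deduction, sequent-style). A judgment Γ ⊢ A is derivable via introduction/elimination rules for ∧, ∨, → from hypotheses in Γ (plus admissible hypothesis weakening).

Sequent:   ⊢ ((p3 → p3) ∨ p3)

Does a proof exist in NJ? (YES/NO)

Derivation (root first):
[∨I₁]  ⊢ ((p3 → p3) ∨ p3)
  [→I]  ⊢ (p3 → p3)
    [Ax] p3 ⊢ p3

Result: YES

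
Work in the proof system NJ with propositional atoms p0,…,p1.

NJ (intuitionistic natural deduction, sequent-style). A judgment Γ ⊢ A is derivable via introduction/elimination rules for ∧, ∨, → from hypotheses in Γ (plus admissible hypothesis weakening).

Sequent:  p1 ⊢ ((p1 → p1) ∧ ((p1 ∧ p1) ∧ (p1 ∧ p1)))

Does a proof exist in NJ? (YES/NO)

Derivation (root first):
[∧I] p1 ⊢ ((p1 → p1) ∧ ((p1 ∧ p1) ∧ (p1 ∧ p1)))
  [→I]  ⊢ (p1 → p1)
    [Ax] p1 ⊢ p1
  [∧I] p1 ⊢ ((p1 ∧ p1) ∧ (p1 ∧ p1))
    [∧I] p1 ⊢ (p1 ∧ p1)
      [Ax] p1 ⊢ p1
      [Ax] p1 ⊢ p1
    [∧I] p1 ⊢ (p1 ∧ p1)
      [Ax] p1 ⊢ p1
      [Ax] p1 ⊢ p1

Result: YES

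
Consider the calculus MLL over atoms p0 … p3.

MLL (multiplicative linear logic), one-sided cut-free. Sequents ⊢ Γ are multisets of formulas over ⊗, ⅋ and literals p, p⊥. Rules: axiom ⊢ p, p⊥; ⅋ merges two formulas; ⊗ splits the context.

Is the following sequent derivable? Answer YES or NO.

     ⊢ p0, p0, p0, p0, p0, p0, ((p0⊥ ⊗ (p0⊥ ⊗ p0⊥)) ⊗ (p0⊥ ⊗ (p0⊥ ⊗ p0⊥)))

Derivation (root first):
[⊗]  ⊢ p0, p0, p0, p0, p0, p0, ((p0⊥ ⊗ (p0⊥ ⊗ p0⊥)) ⊗ (p0⊥ ⊗ (p0⊥ ⊗ p0⊥)))
  [⊗]  ⊢ p0, p0, p0, (p0⊥ ⊗ (p0⊥ ⊗ p0⊥))
    [Ax]  ⊢ p0, p0⊥
    [⊗]  ⊢ p0, p0, (p0⊥ ⊗ p0⊥)
      [Ax]  ⊢ p0, p0⊥
      [Ax]  ⊢ p0, p0⊥
  [⊗]  ⊢ p0, p0, p0, (p0⊥ ⊗ (p0⊥ ⊗ p0⊥))
    [Ax]  ⊢ p0, p0⊥
    [⊗]  ⊢ p0, p0, (p0⊥ ⊗ p0⊥)
      [Ax]  ⊢ p0, p0⊥
      [Ax]  ⊢ p0, p0⊥

Result: YES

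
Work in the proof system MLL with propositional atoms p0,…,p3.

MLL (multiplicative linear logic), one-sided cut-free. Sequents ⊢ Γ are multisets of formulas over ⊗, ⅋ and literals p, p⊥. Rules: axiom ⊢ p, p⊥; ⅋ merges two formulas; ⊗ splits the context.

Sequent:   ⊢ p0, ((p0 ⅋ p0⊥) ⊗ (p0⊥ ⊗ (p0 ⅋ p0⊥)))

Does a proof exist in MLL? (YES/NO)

Derivation (root first):
[⊗]  ⊢ p0, ((p0 ⅋ p0⊥) ⊗ (p0⊥ ⊗ (p0 ⅋ p0⊥)))
  [⅋]  ⊢ (p0 ⅋ p0⊥)
    [Ax]  ⊢ p0, p0⊥
  [⊗]  ⊢ p0, (p0⊥ ⊗ (p0 ⅋ p0⊥))
    [Ax]  ⊢ p0, p0⊥
    [⅋]  ⊢ (p0 ⅋ p0⊥)
      [Ax]  ⊢ p0, p0⊥

Result: YES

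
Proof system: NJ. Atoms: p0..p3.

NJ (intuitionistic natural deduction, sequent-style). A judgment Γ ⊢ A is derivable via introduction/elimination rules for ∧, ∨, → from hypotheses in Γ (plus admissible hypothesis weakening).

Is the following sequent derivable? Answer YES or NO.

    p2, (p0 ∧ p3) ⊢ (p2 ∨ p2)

Derivation (root first):
[Wk] p2, (p0 ∧ p3) ⊢ (p2 ∨ p2)
  [∨I₂] p2 ⊢ (p2 ∨ p2)
    [Ax] p2 ⊢ p2

Result: YES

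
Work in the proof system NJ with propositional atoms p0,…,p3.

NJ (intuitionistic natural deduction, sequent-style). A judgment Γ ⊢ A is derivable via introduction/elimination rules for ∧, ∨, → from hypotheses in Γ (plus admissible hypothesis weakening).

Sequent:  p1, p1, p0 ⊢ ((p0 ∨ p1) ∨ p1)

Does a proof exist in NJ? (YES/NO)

Proof tree:
[∨I₁] p1, p1, p0 ⊢ ((p0 ∨ p1) ∨ p1)
  [∨I₂] p1, p1, p0 ⊢ (p0 ∨ p1)
    [Wk] p1, p1, p0 ⊢ p1
      [Wk] p1, p1 ⊢ p1
        [Ax] p1 ⊢ p1

Result: YES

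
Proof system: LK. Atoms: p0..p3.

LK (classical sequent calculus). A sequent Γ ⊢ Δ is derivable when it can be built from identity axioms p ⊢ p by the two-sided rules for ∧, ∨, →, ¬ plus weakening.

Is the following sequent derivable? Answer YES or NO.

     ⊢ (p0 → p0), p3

Derivation (root first):
[WR]  ⊢ (p0 → p0), p3
  [→R]  ⊢ (p0 → p0)
    [Ax] p0 ⊢ p0

Result: YES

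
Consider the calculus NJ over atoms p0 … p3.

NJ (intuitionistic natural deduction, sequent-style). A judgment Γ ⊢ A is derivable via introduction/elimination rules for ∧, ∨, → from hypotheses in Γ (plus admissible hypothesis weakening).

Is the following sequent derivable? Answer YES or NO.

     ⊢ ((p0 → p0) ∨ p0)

Derivation trace:
[∨I₁]  ⊢ ((p0 → p0) ∨ p0)
  [→I]  ⊢ (p0 → p0)
    [Ax] p0 ⊢ p0

Result: YES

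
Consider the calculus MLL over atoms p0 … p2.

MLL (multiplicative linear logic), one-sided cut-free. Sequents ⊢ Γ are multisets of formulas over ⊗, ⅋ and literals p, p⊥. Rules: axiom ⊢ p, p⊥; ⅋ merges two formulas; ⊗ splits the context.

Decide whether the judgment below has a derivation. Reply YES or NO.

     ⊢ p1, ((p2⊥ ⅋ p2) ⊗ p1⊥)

Derivation trace:
[⊗]  ⊢ p1, ((p2⊥ ⅋ p2) ⊗ p1⊥)
  [⅋]  ⊢ (p2⊥ ⅋ p2)
    [Ax]  ⊢ p2, p2⊥
  [Ax]  ⊢ p1, p1⊥

Result: YES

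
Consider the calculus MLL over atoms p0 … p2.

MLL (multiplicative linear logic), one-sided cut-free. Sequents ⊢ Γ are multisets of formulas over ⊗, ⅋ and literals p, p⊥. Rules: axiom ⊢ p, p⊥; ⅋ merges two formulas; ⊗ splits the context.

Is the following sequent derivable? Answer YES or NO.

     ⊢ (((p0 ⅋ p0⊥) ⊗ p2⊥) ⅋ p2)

Derivation trace:
[⅋]  ⊢ (((p0 ⅋ p0⊥) ⊗ p2⊥) ⅋ p2)
  [⊗]  ⊢ p2, ((p0 ⅋ p0⊥) ⊗ p2⊥)
    [⅋]  ⊢ (p0 ⅋ p0⊥)
      [Ax]  ⊢ p0, p0⊥
    [Ax]  ⊢ p2, p2⊥

Result: YES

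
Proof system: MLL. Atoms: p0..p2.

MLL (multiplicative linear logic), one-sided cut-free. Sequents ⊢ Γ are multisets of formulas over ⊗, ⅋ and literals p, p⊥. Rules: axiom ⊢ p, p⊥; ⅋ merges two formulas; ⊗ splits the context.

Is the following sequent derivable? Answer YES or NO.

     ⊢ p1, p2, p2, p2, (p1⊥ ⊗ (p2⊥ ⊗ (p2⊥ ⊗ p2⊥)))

Proof tree:
[⊗]  ⊢ p1, p2, p2, p2, (p1⊥ ⊗ (p2⊥ ⊗ (p2⊥ ⊗ p2⊥)))
  [Ax]  ⊢ p1, p1⊥
  [⊗]  ⊢ p2, p2, p2, (p2⊥ ⊗ (p2⊥ ⊗ p2⊥))
    [Ax]  ⊢ p2, p2⊥
    [⊗]  ⊢ p2, p2, (p2⊥ ⊗ p2⊥)
      [Ax]  ⊢ p2, p2⊥
      [Ax]  ⊢ p2, p2⊥

Result: YES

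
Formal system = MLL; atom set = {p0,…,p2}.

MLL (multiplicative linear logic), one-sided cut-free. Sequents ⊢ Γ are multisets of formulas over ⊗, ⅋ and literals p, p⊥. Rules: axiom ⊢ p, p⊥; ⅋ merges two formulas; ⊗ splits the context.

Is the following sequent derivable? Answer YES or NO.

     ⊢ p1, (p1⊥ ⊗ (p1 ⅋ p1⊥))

Proof tree:
[⊗]  ⊢ p1, (p1⊥ ⊗ (p1 ⅋ p1⊥))
  [Ax]  ⊢ p1, p1⊥
  [⅋]  ⊢ (p1 ⅋ p1⊥)
    [Ax]  ⊢ p1, p1⊥

Result: YES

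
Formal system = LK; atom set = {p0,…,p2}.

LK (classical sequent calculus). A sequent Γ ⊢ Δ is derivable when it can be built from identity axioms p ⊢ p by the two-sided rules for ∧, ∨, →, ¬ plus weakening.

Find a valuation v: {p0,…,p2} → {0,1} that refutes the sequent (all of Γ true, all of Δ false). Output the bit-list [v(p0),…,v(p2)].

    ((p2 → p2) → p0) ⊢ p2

Enumerate valuations to refute Γ ⊢ Δ:
  v=000: Γ:[((p2 → p2) → p0)=F] Δ:[p2=F] refutes=False
  v=001: Γ:[((p2 → p2) → p0)=F] Δ:[p2=T] refutes=False
  v=010: Γ:[((p2 → p2) → p0)=F] Δ:[p2=F] refutes=False
  v=011: Γ:[((p2 → p2) → p0)=F] Δ:[p2=T] refutes=False
  v=100: Γ:[((p2 → p2) → p0)=T] Δ:[p2=F] refutes=True  ← countermodel

Result: [1, 0, 0]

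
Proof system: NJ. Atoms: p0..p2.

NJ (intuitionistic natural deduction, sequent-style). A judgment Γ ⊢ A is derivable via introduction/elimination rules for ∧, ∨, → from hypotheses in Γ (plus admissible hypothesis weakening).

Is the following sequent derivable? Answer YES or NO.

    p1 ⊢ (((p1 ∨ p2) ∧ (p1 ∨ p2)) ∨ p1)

Derivation trace:
[∨I₁] p1 ⊢ (((p1 ∨ p2) ∧ (p1 ∨ p2)) ∨ p1)
  [∧I] p1 ⊢ ((p1 ∨ p2) ∧ (p1 ∨ p2))
    [∨I₁] p1 ⊢ (p1 ∨ p2)
      [Ax] p1 ⊢ p1
    [∨I₁] p1 ⊢ (p1 ∨ p2)
      [Ax] p1 ⊢ p1

Result: YES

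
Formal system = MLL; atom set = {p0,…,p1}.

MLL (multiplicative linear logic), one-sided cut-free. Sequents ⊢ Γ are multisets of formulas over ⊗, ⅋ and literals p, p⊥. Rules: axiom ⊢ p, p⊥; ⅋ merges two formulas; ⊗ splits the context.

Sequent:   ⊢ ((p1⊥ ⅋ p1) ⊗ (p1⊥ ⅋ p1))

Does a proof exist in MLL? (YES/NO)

Derivation (root first):
[⊗]  ⊢ ((p1⊥ ⅋ p1) ⊗ (p1⊥ ⅋ p1))
  [⅋]  ⊢ (p1⊥ ⅋ p1)
    [Ax]  ⊢ p1, p1⊥
  [⅋]  ⊢ (p1⊥ ⅋ p1)
    [Ax]  ⊢ p1, p1⊥

Result: YES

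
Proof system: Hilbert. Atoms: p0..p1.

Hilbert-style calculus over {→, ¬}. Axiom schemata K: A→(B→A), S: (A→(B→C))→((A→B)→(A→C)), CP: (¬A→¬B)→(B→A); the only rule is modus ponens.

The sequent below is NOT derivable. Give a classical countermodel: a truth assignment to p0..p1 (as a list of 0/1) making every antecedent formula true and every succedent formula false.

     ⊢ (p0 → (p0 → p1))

Search for a countermodel by truth-table:
  v=00: Γ:[] Δ:[(p0 → (p0 → p1))=T] refutes=False
  v=01: Γ:[] Δ:[(p0 → (p0 → p1))=T] refutes=False
  v=10: Γ:[] Δ:[(p0 → (p0 → p1))=F] refutes=True  ← countermodel

Result: [1, 0]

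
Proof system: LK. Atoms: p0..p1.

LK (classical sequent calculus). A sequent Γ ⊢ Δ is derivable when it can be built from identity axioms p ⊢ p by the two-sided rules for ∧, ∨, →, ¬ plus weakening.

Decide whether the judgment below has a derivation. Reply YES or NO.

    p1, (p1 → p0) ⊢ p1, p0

Derivation trace:
[→L] p1, (p1 → p0) ⊢ p1, p0
  [Ax] p1 ⊢ p1
  [WR] p0 ⊢ p0, p1
    [Ax] p0 ⊢ p0

Result: YES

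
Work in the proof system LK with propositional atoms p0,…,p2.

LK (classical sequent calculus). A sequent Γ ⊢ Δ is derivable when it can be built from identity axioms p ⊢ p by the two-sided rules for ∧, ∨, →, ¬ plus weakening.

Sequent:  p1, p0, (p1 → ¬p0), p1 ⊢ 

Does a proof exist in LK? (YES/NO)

Derivation (root first):
[WL] p1, p0, (p1 → ¬p0), p1 ⊢ 
  [→L] p1, p0, (p1 → ¬p0) ⊢ 
    [Ax] p1 ⊢ p1
    [¬L] p0, ¬p0 ⊢ 
      [Ax] p0 ⊢ p0

Result: YES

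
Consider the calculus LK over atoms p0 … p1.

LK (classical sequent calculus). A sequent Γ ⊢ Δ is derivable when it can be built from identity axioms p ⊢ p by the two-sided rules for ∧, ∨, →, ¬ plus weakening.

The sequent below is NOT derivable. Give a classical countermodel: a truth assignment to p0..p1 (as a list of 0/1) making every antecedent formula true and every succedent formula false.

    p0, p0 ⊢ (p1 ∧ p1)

Search for a countermodel by truth-table:
  v=00: Γ:[p0=F, p0=F] Δ:[(p1 ∧ p1)=F] refutes=False
  v=01: Γ:[p0=F, p0=F] Δ:[(p1 ∧ p1)=T] refutes=False
  v=10: Γ:[p0=T, p0=T] Δ:[(p1 ∧ p1)=F] refutes=True  ← countermodel

Result: [1, 0]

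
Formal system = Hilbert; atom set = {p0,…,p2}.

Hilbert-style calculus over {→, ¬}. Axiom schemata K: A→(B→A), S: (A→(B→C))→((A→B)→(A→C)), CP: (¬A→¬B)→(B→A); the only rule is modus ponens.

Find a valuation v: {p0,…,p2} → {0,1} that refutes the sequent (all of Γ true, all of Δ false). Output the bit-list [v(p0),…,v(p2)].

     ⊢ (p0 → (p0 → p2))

Enumerate valuations to refute Γ ⊢ Δ:
  v=000: Γ:[] Δ:[(p0 → (p0 → p2))=T] refutes=False
  v=001: Γ:[] Δ:[(p0 → (p0 → p2))=T] refutes=False
  v=010: Γ:[] Δ:[(p0 → (p0 → p2))=T] refutes=False
  v=011: Γ:[] Δ:[(p0 → (p0 → p2))=T] refutes=False
  v=100: Γ:[] Δ:[(p0 → (p0 → p2))=F] refutes=True  ← countermodel

Result: [1, 0, 0]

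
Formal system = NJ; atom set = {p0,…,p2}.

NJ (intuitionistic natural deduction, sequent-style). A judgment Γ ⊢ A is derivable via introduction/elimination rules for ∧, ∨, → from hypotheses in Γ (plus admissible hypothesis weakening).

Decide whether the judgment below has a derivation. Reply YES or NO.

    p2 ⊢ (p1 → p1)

Derivation (root first):
[→I] p2 ⊢ (p1 → p1)
  [Wk] p1, p2 ⊢ p1
    [Ax] p1 ⊢ p1

Result: YES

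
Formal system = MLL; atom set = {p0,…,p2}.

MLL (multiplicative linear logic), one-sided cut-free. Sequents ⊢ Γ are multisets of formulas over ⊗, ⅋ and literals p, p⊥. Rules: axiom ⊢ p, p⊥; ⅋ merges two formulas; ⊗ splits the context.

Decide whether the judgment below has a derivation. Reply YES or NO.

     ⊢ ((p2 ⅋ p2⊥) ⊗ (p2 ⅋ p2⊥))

Derivation trace:
[⊗]  ⊢ ((p2 ⅋ p2⊥) ⊗ (p2 ⅋ p2⊥))
  [⅋]  ⊢ (p2 ⅋ p2⊥)
    [Ax]  ⊢ p2, p2⊥
  [⅋]  ⊢ (p2 ⅋ p2⊥)
    [Ax]  ⊢ p2, p2⊥

Result: YES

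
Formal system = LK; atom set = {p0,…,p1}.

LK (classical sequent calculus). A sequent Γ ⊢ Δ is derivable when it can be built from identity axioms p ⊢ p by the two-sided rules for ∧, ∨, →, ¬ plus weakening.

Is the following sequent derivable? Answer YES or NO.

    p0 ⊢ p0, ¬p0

Proof tree:
[¬R] p0 ⊢ p0, ¬p0
  [WL] p0, p0 ⊢ p0
    [Ax] p0 ⊢ p0

Result: YES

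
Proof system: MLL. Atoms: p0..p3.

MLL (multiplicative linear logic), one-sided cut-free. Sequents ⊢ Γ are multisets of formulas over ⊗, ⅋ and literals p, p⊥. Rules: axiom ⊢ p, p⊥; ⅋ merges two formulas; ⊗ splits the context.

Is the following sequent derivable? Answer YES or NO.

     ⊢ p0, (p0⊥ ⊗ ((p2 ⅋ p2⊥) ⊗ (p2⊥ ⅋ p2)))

Derivation trace:
[⊗]  ⊢ p0, (p0⊥ ⊗ ((p2 ⅋ p2⊥) ⊗ (p2⊥ ⅋ p2)))
  [Ax]  ⊢ p0, p0⊥
  [⊗]  ⊢ ((p2 ⅋ p2⊥) ⊗ (p2⊥ ⅋ p2))
    [⅋]  ⊢ (p2 ⅋ p2⊥)
      [Ax]  ⊢ p2, p2⊥
    [⅋]  ⊢ (p2⊥ ⅋ p2)
      [Ax]  ⊢ p2, p2⊥

Result: YES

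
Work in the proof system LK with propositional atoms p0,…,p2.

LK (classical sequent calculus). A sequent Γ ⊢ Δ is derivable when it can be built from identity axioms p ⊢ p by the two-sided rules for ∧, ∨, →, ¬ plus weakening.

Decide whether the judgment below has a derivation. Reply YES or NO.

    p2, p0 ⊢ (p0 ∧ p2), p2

Derivation trace:
[WR] p2, p0 ⊢ (p0 ∧ p2), p2
  [∧R] p2, p0 ⊢ (p0 ∧ p2)
    [Ax] p0 ⊢ p0
    [Ax] p2 ⊢ p2

Result: YES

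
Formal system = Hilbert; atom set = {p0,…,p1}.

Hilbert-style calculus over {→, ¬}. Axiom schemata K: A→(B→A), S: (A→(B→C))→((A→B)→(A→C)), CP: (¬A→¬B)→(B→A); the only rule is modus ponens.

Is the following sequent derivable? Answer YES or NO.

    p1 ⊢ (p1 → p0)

Search for a countermodel by truth-table:
  v=00: Γ:[p1=F] Δ:[(p1 → p0)=T] refutes=False
  v=01: Γ:[p1=T] Δ:[(p1 → p0)=F] refutes=True  ← countermodel

Result: NO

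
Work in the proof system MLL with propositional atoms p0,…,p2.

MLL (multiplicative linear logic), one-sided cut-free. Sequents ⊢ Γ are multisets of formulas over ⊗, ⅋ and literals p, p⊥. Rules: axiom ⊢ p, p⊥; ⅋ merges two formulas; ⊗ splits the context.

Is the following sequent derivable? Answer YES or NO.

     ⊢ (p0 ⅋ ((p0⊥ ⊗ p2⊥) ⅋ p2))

Derivation trace:
[⅋]  ⊢ (p0 ⅋ ((p0⊥ ⊗ p2⊥) ⅋ p2))
  [⅋]  ⊢ p0, ((p0⊥ ⊗ p2⊥) ⅋ p2)
    [⊗]  ⊢ p0, p2, (p0⊥ ⊗ p2⊥)
      [Ax]  ⊢ p0, p0⊥
      [Ax]  ⊢ p2, p2⊥

Result: YES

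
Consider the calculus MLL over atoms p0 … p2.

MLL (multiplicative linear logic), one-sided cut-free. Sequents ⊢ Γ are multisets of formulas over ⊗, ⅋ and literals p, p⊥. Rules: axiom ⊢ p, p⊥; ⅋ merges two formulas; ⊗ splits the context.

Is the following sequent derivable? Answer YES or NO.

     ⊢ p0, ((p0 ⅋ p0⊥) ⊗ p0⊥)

Derivation (root first):
[⊗]  ⊢ p0, ((p0 ⅋ p0⊥) ⊗ p0⊥)
  [⅋]  ⊢ (p0 ⅋ p0⊥)
    [Ax]  ⊢ p0, p0⊥
  [Ax]  ⊢ p0, p0⊥

Result: YES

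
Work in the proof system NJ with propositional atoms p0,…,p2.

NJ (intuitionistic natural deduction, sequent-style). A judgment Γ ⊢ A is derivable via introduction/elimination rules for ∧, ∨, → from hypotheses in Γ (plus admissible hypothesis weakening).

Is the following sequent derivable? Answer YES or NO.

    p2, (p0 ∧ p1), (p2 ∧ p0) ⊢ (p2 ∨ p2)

Proof tree:
[Wk] p2, (p0 ∧ p1), (p2 ∧ p0) ⊢ (p2 ∨ p2)
  [∨I₁] p2, (p0 ∧ p1) ⊢ (p2 ∨ p2)
    [Wk] p2, (p0 ∧ p1) ⊢ p2
      [Ax] p2 ⊢ p2

Result: YES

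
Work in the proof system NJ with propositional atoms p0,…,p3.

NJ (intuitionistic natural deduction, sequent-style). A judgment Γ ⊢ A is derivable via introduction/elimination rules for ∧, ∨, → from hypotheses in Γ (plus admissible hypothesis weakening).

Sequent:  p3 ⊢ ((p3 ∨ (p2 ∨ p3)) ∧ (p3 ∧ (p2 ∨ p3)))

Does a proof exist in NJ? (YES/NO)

Derivation trace:
[∧I] p3 ⊢ ((p3 ∨ (p2 ∨ p3)) ∧ (p3 ∧ (p2 ∨ p3)))
  [∨I₂] p3 ⊢ (p3 ∨ (p2 ∨ p3))
    [∨I₂] p3 ⊢ (p2 ∨ p3)
      [Ax] p3 ⊢ p3
  [∧I] p3 ⊢ (p3 ∧ (p2 ∨ p3))
    [Ax] p3 ⊢ p3
    [∨I₂] p3 ⊢ (p2 ∨ p3)
      [Ax] p3 ⊢ p3

Result: YES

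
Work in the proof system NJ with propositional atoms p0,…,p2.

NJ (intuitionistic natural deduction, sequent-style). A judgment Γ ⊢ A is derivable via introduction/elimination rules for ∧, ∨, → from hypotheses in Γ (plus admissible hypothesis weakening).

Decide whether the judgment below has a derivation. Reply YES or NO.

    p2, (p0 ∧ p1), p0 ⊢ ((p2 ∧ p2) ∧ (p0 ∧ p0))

Proof tree:
[∧I] p2, (p0 ∧ p1), p0 ⊢ ((p2 ∧ p2) ∧ (p0 ∧ p0))
  [∧I] p2 ⊢ (p2 ∧ p2)
    [Ax] p2 ⊢ p2
    [Ax] p2 ⊢ p2
  [∧I] (p0 ∧ p1), p0 ⊢ (p0 ∧ p0)
    [Wk] p0, (p0 ∧ p1), (p0 ∧ p1) ⊢ p0
      [Wk] p0, (p0 ∧ p1) ⊢ p0
        [Ax] p0 ⊢ p0
    [Ax] p0 ⊢ p0

Result: YES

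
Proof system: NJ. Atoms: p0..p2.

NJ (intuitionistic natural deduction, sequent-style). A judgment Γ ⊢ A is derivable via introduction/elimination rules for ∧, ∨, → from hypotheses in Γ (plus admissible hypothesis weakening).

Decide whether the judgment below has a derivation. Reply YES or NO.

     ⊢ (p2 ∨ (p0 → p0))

Derivation trace:
[∨I₂]  ⊢ (p2 ∨ (p0 → p0))
  [→I]  ⊢ (p0 → p0)
    [Ax] p0 ⊢ p0

Result: YES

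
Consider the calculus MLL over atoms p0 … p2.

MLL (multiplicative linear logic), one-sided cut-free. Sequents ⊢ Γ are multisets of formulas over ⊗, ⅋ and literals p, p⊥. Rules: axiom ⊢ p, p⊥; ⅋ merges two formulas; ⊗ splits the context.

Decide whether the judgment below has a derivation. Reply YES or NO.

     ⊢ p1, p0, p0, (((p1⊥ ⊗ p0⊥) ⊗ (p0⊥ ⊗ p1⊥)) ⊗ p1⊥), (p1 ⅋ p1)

Derivation trace:
[⅋]  ⊢ p1, p0, p0, (((p1⊥ ⊗ p0⊥) ⊗ (p0⊥ ⊗ p1⊥)) ⊗ p1⊥), (p1 ⅋ p1)
  [⊗]  ⊢ p1, p0, p0, p1, p1, (((p1⊥ ⊗ p0⊥) ⊗ (p0⊥ ⊗ p1⊥)) ⊗ p1⊥)
    [⊗]  ⊢ p1, p0, p0, p1, ((p1⊥ ⊗ p0⊥) ⊗ (p0⊥ ⊗ p1⊥))
      [⊗]  ⊢ p1, p0, (p1⊥ ⊗ p0⊥)
        [Ax]  ⊢ p1, p1⊥
        [Ax]  ⊢ p0, p0⊥
      [⊗]  ⊢ p0, p1, (p0⊥ ⊗ p1⊥)
        [Ax]  ⊢ p0, p0⊥
        [Ax]  ⊢ p1, p1⊥
    [Ax]  ⊢ p1, p1⊥

Result: YES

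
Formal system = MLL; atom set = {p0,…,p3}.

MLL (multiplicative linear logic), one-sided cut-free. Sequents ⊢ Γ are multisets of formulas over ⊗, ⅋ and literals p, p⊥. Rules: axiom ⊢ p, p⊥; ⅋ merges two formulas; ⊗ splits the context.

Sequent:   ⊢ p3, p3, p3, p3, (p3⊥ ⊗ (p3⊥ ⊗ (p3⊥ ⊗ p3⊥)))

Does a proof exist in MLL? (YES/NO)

Derivation (root first):
[⊗]  ⊢ p3, p3, p3, p3, (p3⊥ ⊗ (p3⊥ ⊗ (p3⊥ ⊗ p3⊥)))
  [Ax]  ⊢ p3, p3⊥
  [⊗]  ⊢ p3, p3, p3, (p3⊥ ⊗ (p3⊥ ⊗ p3⊥))
    [Ax]  ⊢ p3, p3⊥
    [⊗]  ⊢ p3, p3, (p3⊥ ⊗ p3⊥)
      [Ax]  ⊢ p3, p3⊥
      [Ax]  ⊢ p3, p3⊥

Result: YES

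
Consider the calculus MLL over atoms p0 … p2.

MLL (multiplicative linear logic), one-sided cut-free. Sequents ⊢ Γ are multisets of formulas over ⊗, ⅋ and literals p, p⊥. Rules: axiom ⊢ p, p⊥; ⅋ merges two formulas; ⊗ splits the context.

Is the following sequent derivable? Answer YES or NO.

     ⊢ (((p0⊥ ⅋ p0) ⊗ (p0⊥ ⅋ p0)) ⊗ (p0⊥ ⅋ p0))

Derivation (root first):
[⊗]  ⊢ (((p0⊥ ⅋ p0) ⊗ (p0⊥ ⅋ p0)) ⊗ (p0⊥ ⅋ p0))
  [⊗]  ⊢ ((p0⊥ ⅋ p0) ⊗ (p0⊥ ⅋ p0))
    [⅋]  ⊢ (p0⊥ ⅋ p0)
      [Ax]  ⊢ p0, p0⊥
    [⅋]  ⊢ (p0⊥ ⅋ p0)
      [Ax]  ⊢ p0, p0⊥
  [⅋]  ⊢ (p0⊥ ⅋ p0)
    [Ax]  ⊢ p0, p0⊥

Result: YES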